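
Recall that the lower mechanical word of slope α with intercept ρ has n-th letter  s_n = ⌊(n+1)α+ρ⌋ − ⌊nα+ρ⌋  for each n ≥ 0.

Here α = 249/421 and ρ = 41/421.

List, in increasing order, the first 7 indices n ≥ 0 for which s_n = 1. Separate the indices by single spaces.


n=0: ⌊290/421⌋−⌊41/421⌋ = 0−0 = 0
n=1: ⌊539/421⌋−⌊290/421⌋ = 1−0 = 1  ← one
n=2: ⌊788/421⌋−⌊539/421⌋ = 1−1 = 0
n=3: ⌊1037/421⌋−⌊788/421⌋ = 2−1 = 1  ← one
n=4: ⌊1286/421⌋−⌊1037/421⌋ = 3−2 = 1  ← one
n=5: ⌊1535/421⌋−⌊1286/421⌋ = 3−3 = 0
n=6: ⌊1784/421⌋−⌊1535/421⌋ = 4−3 = 1  ← one
n=7: ⌊2033/421⌋−⌊1784/421⌋ = 4−4 = 0
n=8: ⌊2282/421⌋−⌊2033/421⌋ = 5−4 = 1  ← one
n=9: ⌊2531/421⌋−⌊2282/421⌋ = 6−5 = 1  ← one
n=10: ⌊2780/421⌋−⌊2531/421⌋ = 6−6 = 0
n=11: ⌊3029/421⌋−⌊2780/421⌋ = 7−6 = 1  ← one
positions of the first 7 ones: 1 3 4 6 8 9 11

1 3 4 6 8 9 11


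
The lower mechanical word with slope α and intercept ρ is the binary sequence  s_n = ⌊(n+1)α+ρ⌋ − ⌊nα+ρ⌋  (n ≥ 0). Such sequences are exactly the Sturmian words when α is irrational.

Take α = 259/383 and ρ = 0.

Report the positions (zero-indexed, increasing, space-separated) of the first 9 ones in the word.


1 2 4 5 7 8 10 11 13

n=0: ⌊259/383⌋−⌊0/383⌋ = 0−0 = 0
n=1: ⌊518/383⌋−⌊259/383⌋ = 1−0 = 1  ← one
n=2: ⌊777/383⌋−⌊518/383⌋ = 2−1 = 1  ← one
n=3: ⌊1036/383⌋−⌊777/383⌋ = 2−2 = 0
n=4: ⌊1295/383⌋−⌊1036/383⌋ = 3−2 = 1  ← one
n=5: ⌊1554/383⌋−⌊1295/383⌋ = 4−3 = 1  ← one
n=6: ⌊1813/383⌋−⌊1554/383⌋ = 4−4 = 0
n=7: ⌊2072/383⌋−⌊1813/383⌋ = 5−4 = 1  ← one
n=8: ⌊2331/383⌋−⌊2072/383⌋ = 6−5 = 1  ← one
n=9: ⌊2590/383⌋−⌊2331/383⌋ = 6−6 = 0
n=10: ⌊2849/383⌋−⌊2590/383⌋ = 7−6 = 1  ← one
n=11: ⌊3108/383⌋−⌊2849/383⌋ = 8−7 = 1  ← one
n=12: ⌊3367/383⌋−⌊3108/383⌋ = 8−8 = 0
n=13: ⌊3626/383⌋−⌊3367/383⌋ = 9−8 = 1  ← one
positions of the first 9 ones: 1 2 4 5 7 8 10 11 13


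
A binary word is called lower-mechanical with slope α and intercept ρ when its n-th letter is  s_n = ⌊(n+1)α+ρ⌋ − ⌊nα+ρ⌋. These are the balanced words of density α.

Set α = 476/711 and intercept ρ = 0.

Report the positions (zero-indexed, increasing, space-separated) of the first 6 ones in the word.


n=0: ⌊476/711⌋−⌊0/711⌋ = 0−0 = 0
n=1: ⌊952/711⌋−⌊476/711⌋ = 1−0 = 1  ← one
n=2: ⌊1428/711⌋−⌊952/711⌋ = 2−1 = 1  ← one
n=3: ⌊1904/711⌋−⌊1428/711⌋ = 2−2 = 0
n=4: ⌊2380/711⌋−⌊1904/711⌋ = 3−2 = 1  ← one
n=5: ⌊2856/711⌋−⌊2380/711⌋ = 4−3 = 1  ← one
n=6: ⌊3332/711⌋−⌊2856/711⌋ = 4−4 = 0
n=7: ⌊3808/711⌋−⌊3332/711⌋ = 5−4 = 1  ← one
n=8: ⌊4284/711⌋−⌊3808/711⌋ = 6−5 = 1  ← one
positions of the first 6 ones: 1 2 4 5 7 8

1 2 4 5 7 8


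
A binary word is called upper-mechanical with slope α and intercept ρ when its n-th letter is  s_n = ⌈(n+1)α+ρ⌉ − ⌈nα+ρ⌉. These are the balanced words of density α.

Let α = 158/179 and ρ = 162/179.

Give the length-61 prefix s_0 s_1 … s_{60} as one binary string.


n=0: ⌈(1·158+162)/179⌉ − ⌈(0·158+162)/179⌉ = ⌈320/179⌉ − ⌈162/179⌉ = 2 − 1 = 1
n=1: ⌈(2·158+162)/179⌉ − ⌈(1·158+162)/179⌉ = ⌈478/179⌉ − ⌈320/179⌉ = 3 − 2 = 1
n=2: ⌈(3·158+162)/179⌉ − ⌈(2·158+162)/179⌉ = ⌈636/179⌉ − ⌈478/179⌉ = 4 − 3 = 1
n=3: ⌈(4·158+162)/179⌉ − ⌈(3·158+162)/179⌉ = ⌈794/179⌉ − ⌈636/179⌉ = 5 − 4 = 1
n=4: ⌈(5·158+162)/179⌉ − ⌈(4·158+162)/179⌉ = ⌈952/179⌉ − ⌈794/179⌉ = 6 − 5 = 1
n=5: ⌈(6·158+162)/179⌉ − ⌈(5·158+162)/179⌉ = ⌈1110/179⌉ − ⌈952/179⌉ = 7 − 6 = 1
n=6: ⌈(7·158+162)/179⌉ − ⌈(6·158+162)/179⌉ = ⌈1268/179⌉ − ⌈1110/179⌉ = 8 − 7 = 1
n=7: ⌈(8·158+162)/179⌉ − ⌈(7·158+162)/179⌉ = ⌈1426/179⌉ − ⌈1268/179⌉ = 8 − 8 = 0
n=8: ⌈(9·158+162)/179⌉ − ⌈(8·158+162)/179⌉ = ⌈1584/179⌉ − ⌈1426/179⌉ = 9 − 8 = 1
n=9: ⌈(10·158+162)/179⌉ − ⌈(9·158+162)/179⌉ = ⌈1742/179⌉ − ⌈1584/179⌉ = 10 − 9 = 1
n=10: ⌈(11·158+162)/179⌉ − ⌈(10·158+162)/179⌉ = ⌈1900/179⌉ − ⌈1742/179⌉ = 11 − 10 = 1
n=11: ⌈(12·158+162)/179⌉ − ⌈(11·158+162)/179⌉ = ⌈2058/179⌉ − ⌈1900/179⌉ = 12 − 11 = 1
n=12: ⌈(13·158+162)/179⌉ − ⌈(12·158+162)/179⌉ = ⌈2216/179⌉ − ⌈2058/179⌉ = 13 − 12 = 1
n=13: ⌈(14·158+162)/179⌉ − ⌈(13·158+162)/179⌉ = ⌈2374/179⌉ − ⌈2216/179⌉ = 14 − 13 = 1
n=14: ⌈(15·158+162)/179⌉ − ⌈(14·158+162)/179⌉ = ⌈2532/179⌉ − ⌈2374/179⌉ = 15 − 14 = 1
n=15: ⌈(16·158+162)/179⌉ − ⌈(15·158+162)/179⌉ = ⌈2690/179⌉ − ⌈2532/179⌉ = 16 − 15 = 1
n=16: ⌈(17·158+162)/179⌉ − ⌈(16·158+162)/179⌉ = ⌈2848/179⌉ − ⌈2690/179⌉ = 16 − 16 = 0
n=17: ⌈(18·158+162)/179⌉ − ⌈(17·158+162)/179⌉ = ⌈3006/179⌉ − ⌈2848/179⌉ = 17 − 16 = 1
n=18: ⌈(19·158+162)/179⌉ − ⌈(18·158+162)/179⌉ = ⌈3164/179⌉ − ⌈3006/179⌉ = 18 − 17 = 1
n=19: ⌈(20·158+162)/179⌉ − ⌈(19·158+162)/179⌉ = ⌈3322/179⌉ − ⌈3164/179⌉ = 19 − 18 = 1
n=20: ⌈(21·158+162)/179⌉ − ⌈(20·158+162)/179⌉ = ⌈3480/179⌉ − ⌈3322/179⌉ = 20 − 19 = 1
n=21: ⌈(22·158+162)/179⌉ − ⌈(21·158+162)/179⌉ = ⌈3638/179⌉ − ⌈3480/179⌉ = 21 − 20 = 1
n=22: ⌈(23·158+162)/179⌉ − ⌈(22·158+162)/179⌉ = ⌈3796/179⌉ − ⌈3638/179⌉ = 22 − 21 = 1
n=23: ⌈(24·158+162)/179⌉ − ⌈(23·158+162)/179⌉ = ⌈3954/179⌉ − ⌈3796/179⌉ = 23 − 22 = 1
n=24: ⌈(25·158+162)/179⌉ − ⌈(24·158+162)/179⌉ = ⌈4112/179⌉ − ⌈3954/179⌉ = 23 − 23 = 0
n=25: ⌈(26·158+162)/179⌉ − ⌈(25·158+162)/179⌉ = ⌈4270/179⌉ − ⌈4112/179⌉ = 24 − 23 = 1
n=26: ⌈(27·158+162)/179⌉ − ⌈(26·158+162)/179⌉ = ⌈4428/179⌉ − ⌈4270/179⌉ = 25 − 24 = 1
n=27: ⌈(28·158+162)/179⌉ − ⌈(27·158+162)/179⌉ = ⌈4586/179⌉ − ⌈4428/179⌉ = 26 − 25 = 1
n=28: ⌈(29·158+162)/179⌉ − ⌈(28·158+162)/179⌉ = ⌈4744/179⌉ − ⌈4586/179⌉ = 27 − 26 = 1
n=29: ⌈(30·158+162)/179⌉ − ⌈(29·158+162)/179⌉ = ⌈4902/179⌉ − ⌈4744/179⌉ = 28 − 27 = 1
n=30: ⌈(31·158+162)/179⌉ − ⌈(30·158+162)/179⌉ = ⌈5060/179⌉ − ⌈4902/179⌉ = 29 − 28 = 1
n=31: ⌈(32·158+162)/179⌉ − ⌈(31·158+162)/179⌉ = ⌈5218/179⌉ − ⌈5060/179⌉ = 30 − 29 = 1
n=32: ⌈(33·158+162)/179⌉ − ⌈(32·158+162)/179⌉ = ⌈5376/179⌉ − ⌈5218/179⌉ = 31 − 30 = 1
n=33: ⌈(34·158+162)/179⌉ − ⌈(33·158+162)/179⌉ = ⌈5534/179⌉ − ⌈5376/179⌉ = 31 − 31 = 0
n=34: ⌈(35·158+162)/179⌉ − ⌈(34·158+162)/179⌉ = ⌈5692/179⌉ − ⌈5534/179⌉ = 32 − 31 = 1
n=35: ⌈(36·158+162)/179⌉ − ⌈(35·158+162)/179⌉ = ⌈5850/179⌉ − ⌈5692/179⌉ = 33 − 32 = 1
n=36: ⌈(37·158+162)/179⌉ − ⌈(36·158+162)/179⌉ = ⌈6008/179⌉ − ⌈5850/179⌉ = 34 − 33 = 1
n=37: ⌈(38·158+162)/179⌉ − ⌈(37·158+162)/179⌉ = ⌈6166/179⌉ − ⌈6008/179⌉ = 35 − 34 = 1
n=38: ⌈(39·158+162)/179⌉ − ⌈(38·158+162)/179⌉ = ⌈6324/179⌉ − ⌈6166/179⌉ = 36 − 35 = 1
n=39: ⌈(40·158+162)/179⌉ − ⌈(39·158+162)/179⌉ = ⌈6482/179⌉ − ⌈6324/179⌉ = 37 − 36 = 1
n=40: ⌈(41·158+162)/179⌉ − ⌈(40·158+162)/179⌉ = ⌈6640/179⌉ − ⌈6482/179⌉ = 38 − 37 = 1
n=41: ⌈(42·158+162)/179⌉ − ⌈(41·158+162)/179⌉ = ⌈6798/179⌉ − ⌈6640/179⌉ = 38 − 38 = 0
n=42: ⌈(43·158+162)/179⌉ − ⌈(42·158+162)/179⌉ = ⌈6956/179⌉ − ⌈6798/179⌉ = 39 − 38 = 1
n=43: ⌈(44·158+162)/179⌉ − ⌈(43·158+162)/179⌉ = ⌈7114/179⌉ − ⌈6956/179⌉ = 40 − 39 = 1
n=44: ⌈(45·158+162)/179⌉ − ⌈(44·158+162)/179⌉ = ⌈7272/179⌉ − ⌈7114/179⌉ = 41 − 40 = 1
n=45: ⌈(46·158+162)/179⌉ − ⌈(45·158+162)/179⌉ = ⌈7430/179⌉ − ⌈7272/179⌉ = 42 − 41 = 1
n=46: ⌈(47·158+162)/179⌉ − ⌈(46·158+162)/179⌉ = ⌈7588/179⌉ − ⌈7430/179⌉ = 43 − 42 = 1
n=47: ⌈(48·158+162)/179⌉ − ⌈(47·158+162)/179⌉ = ⌈7746/179⌉ − ⌈7588/179⌉ = 44 − 43 = 1
n=48: ⌈(49·158+162)/179⌉ − ⌈(48·158+162)/179⌉ = ⌈7904/179⌉ − ⌈7746/179⌉ = 45 − 44 = 1
n=49: ⌈(50·158+162)/179⌉ − ⌈(49·158+162)/179⌉ = ⌈8062/179⌉ − ⌈7904/179⌉ = 46 − 45 = 1
n=50: ⌈(51·158+162)/179⌉ − ⌈(50·158+162)/179⌉ = ⌈8220/179⌉ − ⌈8062/179⌉ = 46 − 46 = 0
n=51: ⌈(52·158+162)/179⌉ − ⌈(51·158+162)/179⌉ = ⌈8378/179⌉ − ⌈8220/179⌉ = 47 − 46 = 1
n=52: ⌈(53·158+162)/179⌉ − ⌈(52·158+162)/179⌉ = ⌈8536/179⌉ − ⌈8378/179⌉ = 48 − 47 = 1
n=53: ⌈(54·158+162)/179⌉ − ⌈(53·158+162)/179⌉ = ⌈8694/179⌉ − ⌈8536/179⌉ = 49 − 48 = 1
n=54: ⌈(55·158+162)/179⌉ − ⌈(54·158+162)/179⌉ = ⌈8852/179⌉ − ⌈8694/179⌉ = 50 − 49 = 1
n=55: ⌈(56·158+162)/179⌉ − ⌈(55·158+162)/179⌉ = ⌈9010/179⌉ − ⌈8852/179⌉ = 51 − 50 = 1
n=56: ⌈(57·158+162)/179⌉ − ⌈(56·158+162)/179⌉ = ⌈9168/179⌉ − ⌈9010/179⌉ = 52 − 51 = 1
n=57: ⌈(58·158+162)/179⌉ − ⌈(57·158+162)/179⌉ = ⌈9326/179⌉ − ⌈9168/179⌉ = 53 − 52 = 1
n=58: ⌈(59·158+162)/179⌉ − ⌈(58·158+162)/179⌉ = ⌈9484/179⌉ − ⌈9326/179⌉ = 53 − 53 = 0
n=59: ⌈(60·158+162)/179⌉ − ⌈(59·158+162)/179⌉ = ⌈9642/179⌉ − ⌈9484/179⌉ = 54 − 53 = 1
n=60: ⌈(61·158+162)/179⌉ − ⌈(60·158+162)/179⌉ = ⌈9800/179⌉ − ⌈9642/179⌉ = 55 − 54 = 1

1111111011111111011111110111111110111111101111111101111111011


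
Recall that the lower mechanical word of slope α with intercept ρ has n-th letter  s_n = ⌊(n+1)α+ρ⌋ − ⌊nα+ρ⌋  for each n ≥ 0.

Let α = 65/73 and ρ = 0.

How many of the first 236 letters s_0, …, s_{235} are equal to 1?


210

#1s = Σ_{n=0}^{235} s_n = Σ_{n=0}^{235} (⌊(n+1)α+ρ⌋ − ⌊nα+ρ⌋)
the sum telescopes: every ⌊nα+ρ⌋ with 0 < n < 236 appears once with + and once with −, leaving ⌊236α+ρ⌋ − ⌊0·α+ρ⌋
236α + ρ = (236·65) / 73 = 15340/73
ρ = 0/73
⌊15340/73⌋ = 210,  ⌊0/73⌋ = 0
#1s = 210 − 0 = 210


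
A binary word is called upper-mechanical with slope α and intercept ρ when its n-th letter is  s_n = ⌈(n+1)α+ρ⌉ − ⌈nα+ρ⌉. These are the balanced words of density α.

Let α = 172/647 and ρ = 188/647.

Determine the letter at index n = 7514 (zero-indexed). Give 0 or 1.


1

(n+1)α + ρ = (7515·172 + 188) / 647 = 1292768/647
nα + ρ     = (7514·172 + 188) / 647 = 1292596/647
⌈1292768/647⌉ = 1999,  ⌈1292596/647⌉ = 1998
s_{7514} = 1999 − 1998 = 1


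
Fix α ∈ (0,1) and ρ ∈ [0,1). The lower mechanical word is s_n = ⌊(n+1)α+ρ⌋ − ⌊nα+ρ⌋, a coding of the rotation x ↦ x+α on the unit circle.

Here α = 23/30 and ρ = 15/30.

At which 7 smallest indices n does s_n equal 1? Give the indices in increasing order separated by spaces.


0 1 3 4 5 7 8

n=0: ⌊38/30⌋−⌊15/30⌋ = 1−0 = 1  ← one
n=1: ⌊61/30⌋−⌊38/30⌋ = 2−1 = 1  ← one
n=2: ⌊84/30⌋−⌊61/30⌋ = 2−2 = 0
n=3: ⌊107/30⌋−⌊84/30⌋ = 3−2 = 1  ← one
n=4: ⌊130/30⌋−⌊107/30⌋ = 4−3 = 1  ← one
n=5: ⌊153/30⌋−⌊130/30⌋ = 5−4 = 1  ← one
n=6: ⌊176/30⌋−⌊153/30⌋ = 5−5 = 0
n=7: ⌊199/30⌋−⌊176/30⌋ = 6−5 = 1  ← one
n=8: ⌊222/30⌋−⌊199/30⌋ = 7−6 = 1  ← one
positions of the first 7 ones: 0 1 3 4 5 7 8


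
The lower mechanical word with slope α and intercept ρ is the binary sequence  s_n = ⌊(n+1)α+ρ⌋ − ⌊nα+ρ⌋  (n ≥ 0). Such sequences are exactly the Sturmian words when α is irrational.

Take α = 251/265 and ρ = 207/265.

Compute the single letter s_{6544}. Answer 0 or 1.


(n+1)α + ρ = (6545·251 + 207) / 265 = 1643002/265
nα + ρ     = (6544·251 + 207) / 265 = 1642751/265
⌊1643002/265⌋ = 6200,  ⌊1642751/265⌋ = 6199
s_{6544} = 6200 − 6199 = 1

1


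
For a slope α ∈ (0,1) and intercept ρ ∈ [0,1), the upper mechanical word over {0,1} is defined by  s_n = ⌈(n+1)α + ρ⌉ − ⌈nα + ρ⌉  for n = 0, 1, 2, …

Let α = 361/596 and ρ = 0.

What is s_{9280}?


1

(n+1)α + ρ = (9281·361) / 596 = 3350441/596
nα + ρ     = (9280·361) / 596 = 3350080/596
⌈3350441/596⌉ = 5622,  ⌈3350080/596⌉ = 5621
s_{9280} = 5622 − 5621 = 1


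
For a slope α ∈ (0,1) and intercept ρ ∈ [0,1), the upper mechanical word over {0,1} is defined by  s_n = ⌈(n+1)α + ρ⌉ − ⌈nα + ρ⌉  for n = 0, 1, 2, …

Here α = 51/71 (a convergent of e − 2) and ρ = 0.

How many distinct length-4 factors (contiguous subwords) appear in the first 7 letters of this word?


4

t_n = ⌈(n·51)/71⌉ for n = 0 … 7:
  n=0…7: ⌈0/71⌉=0 ⌈51/71⌉=1 ⌈102/71⌉=2 ⌈153/71⌉=3 ⌈204/71⌉=3 ⌈255/71⌉=4 ⌈306/71⌉=5 ⌈357/71⌉=6
s_n = t_(n+1) − t_n for n = 0 … 6 gives
prefix = 1110111
slide a length-4 window over [0..3] … [3..6] (4 windows); first occurrence of each distinct factor:
  [  0..  3] 1110
  [  1..  4] 1101
  [  2..  5] 1011
  [  3..  6] 0111
distinct factors: {0111, 1011, 1101, 1110}
count = 4  (Sturmian bound for length 4 is 5)


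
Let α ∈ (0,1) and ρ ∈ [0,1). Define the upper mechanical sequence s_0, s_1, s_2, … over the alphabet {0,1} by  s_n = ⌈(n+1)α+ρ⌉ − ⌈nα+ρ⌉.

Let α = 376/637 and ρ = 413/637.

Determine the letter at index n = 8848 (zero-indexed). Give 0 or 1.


0

(n+1)α + ρ = (8849·376 + 413) / 637 = 3327637/637
nα + ρ     = (8848·376 + 413) / 637 = 3327261/637
⌈3327637/637⌉ = 5224,  ⌈3327261/637⌉ = 5224
s_{8848} = 5224 − 5224 = 0


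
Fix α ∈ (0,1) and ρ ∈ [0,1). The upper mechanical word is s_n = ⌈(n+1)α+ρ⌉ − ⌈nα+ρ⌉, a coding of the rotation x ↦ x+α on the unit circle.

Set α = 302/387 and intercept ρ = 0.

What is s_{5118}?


(n+1)α + ρ = (5119·302) / 387 = 1545938/387
nα + ρ     = (5118·302) / 387 = 1545636/387
⌈1545938/387⌉ = 3995,  ⌈1545636/387⌉ = 3994
s_{5118} = 3995 − 3994 = 1

1


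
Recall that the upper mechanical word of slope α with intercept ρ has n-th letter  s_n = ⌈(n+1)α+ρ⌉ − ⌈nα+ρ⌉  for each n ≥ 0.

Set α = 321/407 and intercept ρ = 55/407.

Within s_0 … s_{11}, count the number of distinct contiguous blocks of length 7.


5

t_n = ⌈(n·321+55)/407⌉ for n = 0 … 12:
  n=0…9: ⌈55/407⌉=1 ⌈376/407⌉=1 ⌈697/407⌉=2 ⌈1018/407⌉=3 ⌈1339/407⌉=4 ⌈1660/407⌉=5 ⌈1981/407⌉=5 ⌈2302/407⌉=6 ⌈2623/407⌉=7 ⌈2944/407⌉=8
  n=10…12: ⌈3265/407⌉=9 ⌈3586/407⌉=9 ⌈3907/407⌉=10
s_n = t_(n+1) − t_n for n = 0 … 11 gives
prefix = 011110111101
slide a length-7 window over [0..6] … [5..11] (6 windows); first occurrence of each distinct factor:
  [  0..  6] 0111101
  [  1..  7] 1111011
  [  2..  8] 1110111
  [  3..  9] 1101111
  [  4.. 10] 1011110
  (the other 1 window repeats one of these)
distinct factors: {0111101, 1011110, 1101111, 1110111, 1111011}
count = 5  (Sturmian bound for length 7 is 8)


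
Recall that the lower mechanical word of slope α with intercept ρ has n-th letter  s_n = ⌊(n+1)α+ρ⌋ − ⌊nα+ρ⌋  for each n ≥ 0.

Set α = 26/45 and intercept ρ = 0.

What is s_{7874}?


1

(n+1)α + ρ = (7875·26) / 45 = 204750/45
nα + ρ     = (7874·26) / 45 = 204724/45
⌊204750/45⌋ = 4550,  ⌊204724/45⌋ = 4549
s_{7874} = 4550 − 4549 = 1


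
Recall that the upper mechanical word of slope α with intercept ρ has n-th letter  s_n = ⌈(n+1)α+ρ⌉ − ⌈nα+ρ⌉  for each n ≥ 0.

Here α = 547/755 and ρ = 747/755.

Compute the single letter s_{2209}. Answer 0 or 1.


1

(n+1)α + ρ = (2210·547 + 747) / 755 = 1209617/755
nα + ρ     = (2209·547 + 747) / 755 = 1209070/755
⌈1209617/755⌉ = 1603,  ⌈1209070/755⌉ = 1602
s_{2209} = 1603 − 1602 = 1


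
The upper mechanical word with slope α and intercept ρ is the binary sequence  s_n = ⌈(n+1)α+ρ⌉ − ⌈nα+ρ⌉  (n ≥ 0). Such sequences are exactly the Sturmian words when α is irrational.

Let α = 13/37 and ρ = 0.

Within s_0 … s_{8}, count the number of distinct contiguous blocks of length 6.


4

t_n = ⌈(n·13)/37⌉ for n = 0 … 9:
  n=0…9: ⌈0/37⌉=0 ⌈13/37⌉=1 ⌈26/37⌉=1 ⌈39/37⌉=2 ⌈52/37⌉=2 ⌈65/37⌉=2 ⌈78/37⌉=3 ⌈91/37⌉=3 ⌈104/37⌉=3 ⌈117/37⌉=4
s_n = t_(n+1) − t_n for n = 0 … 8 gives
prefix = 101001001
slide a length-6 window over [0..5] … [3..8] (4 windows); first occurrence of each distinct factor:
  [  0..  5] 101001
  [  1..  6] 010010
  [  2..  7] 100100
  [  3..  8] 001001
distinct factors: {001001, 010010, 100100, 101001}
count = 4  (Sturmian bound for length 6 is 7)


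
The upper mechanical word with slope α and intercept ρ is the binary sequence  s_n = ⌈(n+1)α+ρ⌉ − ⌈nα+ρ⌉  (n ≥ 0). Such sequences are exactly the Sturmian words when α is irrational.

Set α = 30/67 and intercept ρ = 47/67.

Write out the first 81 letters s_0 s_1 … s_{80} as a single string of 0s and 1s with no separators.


101001010101001010101001010101010010101010010101010010101010100101010100101010100

n=0: ⌈(1·30+47)/67⌉ − ⌈(0·30+47)/67⌉ = ⌈77/67⌉ − ⌈47/67⌉ = 2 − 1 = 1
n=1: ⌈(2·30+47)/67⌉ − ⌈(1·30+47)/67⌉ = ⌈107/67⌉ − ⌈77/67⌉ = 2 − 2 = 0
n=2: ⌈(3·30+47)/67⌉ − ⌈(2·30+47)/67⌉ = ⌈137/67⌉ − ⌈107/67⌉ = 3 − 2 = 1
n=3: ⌈(4·30+47)/67⌉ − ⌈(3·30+47)/67⌉ = ⌈167/67⌉ − ⌈137/67⌉ = 3 − 3 = 0
n=4: ⌈(5·30+47)/67⌉ − ⌈(4·30+47)/67⌉ = ⌈197/67⌉ − ⌈167/67⌉ = 3 − 3 = 0
n=5: ⌈(6·30+47)/67⌉ − ⌈(5·30+47)/67⌉ = ⌈227/67⌉ − ⌈197/67⌉ = 4 − 3 = 1
n=6: ⌈(7·30+47)/67⌉ − ⌈(6·30+47)/67⌉ = ⌈257/67⌉ − ⌈227/67⌉ = 4 − 4 = 0
n=7: ⌈(8·30+47)/67⌉ − ⌈(7·30+47)/67⌉ = ⌈287/67⌉ − ⌈257/67⌉ = 5 − 4 = 1
n=8: ⌈(9·30+47)/67⌉ − ⌈(8·30+47)/67⌉ = ⌈317/67⌉ − ⌈287/67⌉ = 5 − 5 = 0
n=9: ⌈(10·30+47)/67⌉ − ⌈(9·30+47)/67⌉ = ⌈347/67⌉ − ⌈317/67⌉ = 6 − 5 = 1
n=10: ⌈(11·30+47)/67⌉ − ⌈(10·30+47)/67⌉ = ⌈377/67⌉ − ⌈347/67⌉ = 6 − 6 = 0
n=11: ⌈(12·30+47)/67⌉ − ⌈(11·30+47)/67⌉ = ⌈407/67⌉ − ⌈377/67⌉ = 7 − 6 = 1
n=12: ⌈(13·30+47)/67⌉ − ⌈(12·30+47)/67⌉ = ⌈437/67⌉ − ⌈407/67⌉ = 7 − 7 = 0
n=13: ⌈(14·30+47)/67⌉ − ⌈(13·30+47)/67⌉ = ⌈467/67⌉ − ⌈437/67⌉ = 7 − 7 = 0
n=14: ⌈(15·30+47)/67⌉ − ⌈(14·30+47)/67⌉ = ⌈497/67⌉ − ⌈467/67⌉ = 8 − 7 = 1
n=15: ⌈(16·30+47)/67⌉ − ⌈(15·30+47)/67⌉ = ⌈527/67⌉ − ⌈497/67⌉ = 8 − 8 = 0
n=16: ⌈(17·30+47)/67⌉ − ⌈(16·30+47)/67⌉ = ⌈557/67⌉ − ⌈527/67⌉ = 9 − 8 = 1
n=17: ⌈(18·30+47)/67⌉ − ⌈(17·30+47)/67⌉ = ⌈587/67⌉ − ⌈557/67⌉ = 9 − 9 = 0
n=18: ⌈(19·30+47)/67⌉ − ⌈(18·30+47)/67⌉ = ⌈617/67⌉ − ⌈587/67⌉ = 10 − 9 = 1
n=19: ⌈(20·30+47)/67⌉ − ⌈(19·30+47)/67⌉ = ⌈647/67⌉ − ⌈617/67⌉ = 10 − 10 = 0
n=20: ⌈(21·30+47)/67⌉ − ⌈(20·30+47)/67⌉ = ⌈677/67⌉ − ⌈647/67⌉ = 11 − 10 = 1
n=21: ⌈(22·30+47)/67⌉ − ⌈(21·30+47)/67⌉ = ⌈707/67⌉ − ⌈677/67⌉ = 11 − 11 = 0
n=22: ⌈(23·30+47)/67⌉ − ⌈(22·30+47)/67⌉ = ⌈737/67⌉ − ⌈707/67⌉ = 11 − 11 = 0
n=23: ⌈(24·30+47)/67⌉ − ⌈(23·30+47)/67⌉ = ⌈767/67⌉ − ⌈737/67⌉ = 12 − 11 = 1
n=24: ⌈(25·30+47)/67⌉ − ⌈(24·30+47)/67⌉ = ⌈797/67⌉ − ⌈767/67⌉ = 12 − 12 = 0
n=25: ⌈(26·30+47)/67⌉ − ⌈(25·30+47)/67⌉ = ⌈827/67⌉ − ⌈797/67⌉ = 13 − 12 = 1
n=26: ⌈(27·30+47)/67⌉ − ⌈(26·30+47)/67⌉ = ⌈857/67⌉ − ⌈827/67⌉ = 13 − 13 = 0
n=27: ⌈(28·30+47)/67⌉ − ⌈(27·30+47)/67⌉ = ⌈887/67⌉ − ⌈857/67⌉ = 14 − 13 = 1
n=28: ⌈(29·30+47)/67⌉ − ⌈(28·30+47)/67⌉ = ⌈917/67⌉ − ⌈887/67⌉ = 14 − 14 = 0
n=29: ⌈(30·30+47)/67⌉ − ⌈(29·30+47)/67⌉ = ⌈947/67⌉ − ⌈917/67⌉ = 15 − 14 = 1
n=30: ⌈(31·30+47)/67⌉ − ⌈(30·30+47)/67⌉ = ⌈977/67⌉ − ⌈947/67⌉ = 15 − 15 = 0
n=31: ⌈(32·30+47)/67⌉ − ⌈(31·30+47)/67⌉ = ⌈1007/67⌉ − ⌈977/67⌉ = 16 − 15 = 1
n=32: ⌈(33·30+47)/67⌉ − ⌈(32·30+47)/67⌉ = ⌈1037/67⌉ − ⌈1007/67⌉ = 16 − 16 = 0
n=33: ⌈(34·30+47)/67⌉ − ⌈(33·30+47)/67⌉ = ⌈1067/67⌉ − ⌈1037/67⌉ = 16 − 16 = 0
n=34: ⌈(35·30+47)/67⌉ − ⌈(34·30+47)/67⌉ = ⌈1097/67⌉ − ⌈1067/67⌉ = 17 − 16 = 1
n=35: ⌈(36·30+47)/67⌉ − ⌈(35·30+47)/67⌉ = ⌈1127/67⌉ − ⌈1097/67⌉ = 17 − 17 = 0
n=36: ⌈(37·30+47)/67⌉ − ⌈(36·30+47)/67⌉ = ⌈1157/67⌉ − ⌈1127/67⌉ = 18 − 17 = 1
n=37: ⌈(38·30+47)/67⌉ − ⌈(37·30+47)/67⌉ = ⌈1187/67⌉ − ⌈1157/67⌉ = 18 − 18 = 0
n=38: ⌈(39·30+47)/67⌉ − ⌈(38·30+47)/67⌉ = ⌈1217/67⌉ − ⌈1187/67⌉ = 19 − 18 = 1
n=39: ⌈(40·30+47)/67⌉ − ⌈(39·30+47)/67⌉ = ⌈1247/67⌉ − ⌈1217/67⌉ = 19 − 19 = 0
n=40: ⌈(41·30+47)/67⌉ − ⌈(40·30+47)/67⌉ = ⌈1277/67⌉ − ⌈1247/67⌉ = 20 − 19 = 1
n=41: ⌈(42·30+47)/67⌉ − ⌈(41·30+47)/67⌉ = ⌈1307/67⌉ − ⌈1277/67⌉ = 20 − 20 = 0
n=42: ⌈(43·30+47)/67⌉ − ⌈(42·30+47)/67⌉ = ⌈1337/67⌉ − ⌈1307/67⌉ = 20 − 20 = 0
n=43: ⌈(44·30+47)/67⌉ − ⌈(43·30+47)/67⌉ = ⌈1367/67⌉ − ⌈1337/67⌉ = 21 − 20 = 1
n=44: ⌈(45·30+47)/67⌉ − ⌈(44·30+47)/67⌉ = ⌈1397/67⌉ − ⌈1367/67⌉ = 21 − 21 = 0
n=45: ⌈(46·30+47)/67⌉ − ⌈(45·30+47)/67⌉ = ⌈1427/67⌉ − ⌈1397/67⌉ = 22 − 21 = 1
n=46: ⌈(47·30+47)/67⌉ − ⌈(46·30+47)/67⌉ = ⌈1457/67⌉ − ⌈1427/67⌉ = 22 − 22 = 0
n=47: ⌈(48·30+47)/67⌉ − ⌈(47·30+47)/67⌉ = ⌈1487/67⌉ − ⌈1457/67⌉ = 23 − 22 = 1
n=48: ⌈(49·30+47)/67⌉ − ⌈(48·30+47)/67⌉ = ⌈1517/67⌉ − ⌈1487/67⌉ = 23 − 23 = 0
n=49: ⌈(50·30+47)/67⌉ − ⌈(49·30+47)/67⌉ = ⌈1547/67⌉ − ⌈1517/67⌉ = 24 − 23 = 1
n=50: ⌈(51·30+47)/67⌉ − ⌈(50·30+47)/67⌉ = ⌈1577/67⌉ − ⌈1547/67⌉ = 24 − 24 = 0
n=51: ⌈(52·30+47)/67⌉ − ⌈(51·30+47)/67⌉ = ⌈1607/67⌉ − ⌈1577/67⌉ = 24 − 24 = 0
n=52: ⌈(53·30+47)/67⌉ − ⌈(52·30+47)/67⌉ = ⌈1637/67⌉ − ⌈1607/67⌉ = 25 − 24 = 1
n=53: ⌈(54·30+47)/67⌉ − ⌈(53·30+47)/67⌉ = ⌈1667/67⌉ − ⌈1637/67⌉ = 25 − 25 = 0
n=54: ⌈(55·30+47)/67⌉ − ⌈(54·30+47)/67⌉ = ⌈1697/67⌉ − ⌈1667/67⌉ = 26 − 25 = 1
n=55: ⌈(56·30+47)/67⌉ − ⌈(55·30+47)/67⌉ = ⌈1727/67⌉ − ⌈1697/67⌉ = 26 − 26 = 0
n=56: ⌈(57·30+47)/67⌉ − ⌈(56·30+47)/67⌉ = ⌈1757/67⌉ − ⌈1727/67⌉ = 27 − 26 = 1
n=57: ⌈(58·30+47)/67⌉ − ⌈(57·30+47)/67⌉ = ⌈1787/67⌉ − ⌈1757/67⌉ = 27 − 27 = 0
n=58: ⌈(59·30+47)/67⌉ − ⌈(58·30+47)/67⌉ = ⌈1817/67⌉ − ⌈1787/67⌉ = 28 − 27 = 1
n=59: ⌈(60·30+47)/67⌉ − ⌈(59·30+47)/67⌉ = ⌈1847/67⌉ − ⌈1817/67⌉ = 28 − 28 = 0
n=60: ⌈(61·30+47)/67⌉ − ⌈(60·30+47)/67⌉ = ⌈1877/67⌉ − ⌈1847/67⌉ = 29 − 28 = 1
n=61: ⌈(62·30+47)/67⌉ − ⌈(61·30+47)/67⌉ = ⌈1907/67⌉ − ⌈1877/67⌉ = 29 − 29 = 0
n=62: ⌈(63·30+47)/67⌉ − ⌈(62·30+47)/67⌉ = ⌈1937/67⌉ − ⌈1907/67⌉ = 29 − 29 = 0
n=63: ⌈(64·30+47)/67⌉ − ⌈(63·30+47)/67⌉ = ⌈1967/67⌉ − ⌈1937/67⌉ = 30 − 29 = 1
n=64: ⌈(65·30+47)/67⌉ − ⌈(64·30+47)/67⌉ = ⌈1997/67⌉ − ⌈1967/67⌉ = 30 − 30 = 0
n=65: ⌈(66·30+47)/67⌉ − ⌈(65·30+47)/67⌉ = ⌈2027/67⌉ − ⌈1997/67⌉ = 31 − 30 = 1
n=66: ⌈(67·30+47)/67⌉ − ⌈(66·30+47)/67⌉ = ⌈2057/67⌉ − ⌈2027/67⌉ = 31 − 31 = 0
n=67: ⌈(68·30+47)/67⌉ − ⌈(67·30+47)/67⌉ = ⌈2087/67⌉ − ⌈2057/67⌉ = 32 − 31 = 1
n=68: ⌈(69·30+47)/67⌉ − ⌈(68·30+47)/67⌉ = ⌈2117/67⌉ − ⌈2087/67⌉ = 32 − 32 = 0
n=69: ⌈(70·30+47)/67⌉ − ⌈(69·30+47)/67⌉ = ⌈2147/67⌉ − ⌈2117/67⌉ = 33 − 32 = 1
n=70: ⌈(71·30+47)/67⌉ − ⌈(70·30+47)/67⌉ = ⌈2177/67⌉ − ⌈2147/67⌉ = 33 − 33 = 0
n=71: ⌈(72·30+47)/67⌉ − ⌈(71·30+47)/67⌉ = ⌈2207/67⌉ − ⌈2177/67⌉ = 33 − 33 = 0
n=72: ⌈(73·30+47)/67⌉ − ⌈(72·30+47)/67⌉ = ⌈2237/67⌉ − ⌈2207/67⌉ = 34 − 33 = 1
n=73: ⌈(74·30+47)/67⌉ − ⌈(73·30+47)/67⌉ = ⌈2267/67⌉ − ⌈2237/67⌉ = 34 − 34 = 0
n=74: ⌈(75·30+47)/67⌉ − ⌈(74·30+47)/67⌉ = ⌈2297/67⌉ − ⌈2267/67⌉ = 35 − 34 = 1
n=75: ⌈(76·30+47)/67⌉ − ⌈(75·30+47)/67⌉ = ⌈2327/67⌉ − ⌈2297/67⌉ = 35 − 35 = 0
n=76: ⌈(77·30+47)/67⌉ − ⌈(76·30+47)/67⌉ = ⌈2357/67⌉ − ⌈2327/67⌉ = 36 − 35 = 1
n=77: ⌈(78·30+47)/67⌉ − ⌈(77·30+47)/67⌉ = ⌈2387/67⌉ − ⌈2357/67⌉ = 36 − 36 = 0
n=78: ⌈(79·30+47)/67⌉ − ⌈(78·30+47)/67⌉ = ⌈2417/67⌉ − ⌈2387/67⌉ = 37 − 36 = 1
n=79: ⌈(80·30+47)/67⌉ − ⌈(79·30+47)/67⌉ = ⌈2447/67⌉ − ⌈2417/67⌉ = 37 − 37 = 0
n=80: ⌈(81·30+47)/67⌉ − ⌈(80·30+47)/67⌉ = ⌈2477/67⌉ − ⌈2447/67⌉ = 37 − 37 = 0


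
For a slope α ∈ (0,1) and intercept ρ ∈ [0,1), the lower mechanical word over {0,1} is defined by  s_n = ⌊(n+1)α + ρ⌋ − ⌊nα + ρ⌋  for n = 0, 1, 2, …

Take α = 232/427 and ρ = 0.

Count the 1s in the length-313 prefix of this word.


170

#1s = Σ_{n=0}^{312} s_n = Σ_{n=0}^{312} (⌊(n+1)α+ρ⌋ − ⌊nα+ρ⌋)
the sum telescopes: every ⌊nα+ρ⌋ with 0 < n < 313 appears once with + and once with −, leaving ⌊313α+ρ⌋ − ⌊0·α+ρ⌋
313α + ρ = (313·232) / 427 = 72616/427
ρ = 0/427
⌊72616/427⌋ = 170,  ⌊0/427⌋ = 0
#1s = 170 − 0 = 170


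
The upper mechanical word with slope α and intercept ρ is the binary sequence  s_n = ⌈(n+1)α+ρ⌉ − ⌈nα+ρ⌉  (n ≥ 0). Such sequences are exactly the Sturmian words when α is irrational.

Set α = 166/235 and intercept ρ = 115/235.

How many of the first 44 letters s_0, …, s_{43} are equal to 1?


#1s = Σ_{n=0}^{43} s_n = Σ_{n=0}^{43} (⌈(n+1)α+ρ⌉ − ⌈nα+ρ⌉)
the sum telescopes: every ⌈nα+ρ⌉ with 0 < n < 44 appears once with + and once with −, leaving ⌈44α+ρ⌉ − ⌈0·α+ρ⌉
44α + ρ = (44·166 + 115) / 235 = 7419/235
ρ = 115/235
⌈7419/235⌉ = 32,  ⌈115/235⌉ = 1
#1s = 32 − 1 = 31

31


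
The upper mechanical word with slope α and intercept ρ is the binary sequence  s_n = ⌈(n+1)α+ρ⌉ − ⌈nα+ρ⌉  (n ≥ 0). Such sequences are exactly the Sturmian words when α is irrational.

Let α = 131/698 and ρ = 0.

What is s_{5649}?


0

(n+1)α + ρ = (5650·131) / 698 = 740150/698
nα + ρ     = (5649·131) / 698 = 740019/698
⌈740150/698⌉ = 1061,  ⌈740019/698⌉ = 1061
s_{5649} = 1061 − 1061 = 0


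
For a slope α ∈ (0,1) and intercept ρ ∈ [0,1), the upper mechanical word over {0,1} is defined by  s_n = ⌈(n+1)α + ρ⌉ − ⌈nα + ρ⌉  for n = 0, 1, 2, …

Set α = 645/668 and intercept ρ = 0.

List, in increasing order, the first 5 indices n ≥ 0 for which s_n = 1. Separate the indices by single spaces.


0 1 2 3 4

n=0: ⌈645/668⌉−⌈0/668⌉ = 1−0 = 1  ← one
n=1: ⌈1290/668⌉−⌈645/668⌉ = 2−1 = 1  ← one
n=2: ⌈1935/668⌉−⌈1290/668⌉ = 3−2 = 1  ← one
n=3: ⌈2580/668⌉−⌈1935/668⌉ = 4−3 = 1  ← one
n=4: ⌈3225/668⌉−⌈2580/668⌉ = 5−4 = 1  ← one
positions of the first 5 ones: 0 1 2 3 4


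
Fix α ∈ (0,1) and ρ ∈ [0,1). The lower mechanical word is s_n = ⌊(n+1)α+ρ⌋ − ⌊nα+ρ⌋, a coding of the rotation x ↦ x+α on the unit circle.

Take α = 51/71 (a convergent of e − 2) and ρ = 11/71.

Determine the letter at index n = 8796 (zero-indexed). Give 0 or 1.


1

(n+1)α + ρ = (8797·51 + 11) / 71 = 448658/71
nα + ρ     = (8796·51 + 11) / 71 = 448607/71
⌊448658/71⌋ = 6319,  ⌊448607/71⌋ = 6318
s_{8796} = 6319 − 6318 = 1


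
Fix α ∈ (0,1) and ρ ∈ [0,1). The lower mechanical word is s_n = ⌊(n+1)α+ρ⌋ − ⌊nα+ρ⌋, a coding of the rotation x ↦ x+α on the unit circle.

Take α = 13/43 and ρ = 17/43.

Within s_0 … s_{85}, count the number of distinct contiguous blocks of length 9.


10

t_n = ⌊(n·13+17)/43⌋ for n = 0 … 86:
  n=0…9: ⌊17/43⌋=0 ⌊30/43⌋=0 ⌊43/43⌋=1 ⌊56/43⌋=1 ⌊69/43⌋=1 ⌊82/43⌋=1 ⌊95/43⌋=2 ⌊108/43⌋=2 ⌊121/43⌋=2 ⌊134/43⌋=3
  n=10…19: ⌊147/43⌋=3 ⌊160/43⌋=3 ⌊173/43⌋=4 ⌊186/43⌋=4 ⌊199/43⌋=4 ⌊212/43⌋=4 ⌊225/43⌋=5 ⌊238/43⌋=5 ⌊251/43⌋=5 ⌊264/43⌋=6
  n=20…29: ⌊277/43⌋=6 ⌊290/43⌋=6 ⌊303/43⌋=7 ⌊316/43⌋=7 ⌊329/43⌋=7 ⌊342/43⌋=7 ⌊355/43⌋=8 ⌊368/43⌋=8 ⌊381/43⌋=8 ⌊394/43⌋=9
  n=30…39: ⌊407/43⌋=9 ⌊420/43⌋=9 ⌊433/43⌋=10 ⌊446/43⌋=10 ⌊459/43⌋=10 ⌊472/43⌋=10 ⌊485/43⌋=11 ⌊498/43⌋=11 ⌊511/43⌋=11 ⌊524/43⌋=12
  n=40…49: ⌊537/43⌋=12 ⌊550/43⌋=12 ⌊563/43⌋=13 ⌊576/43⌋=13 ⌊589/43⌋=13 ⌊602/43⌋=14 ⌊615/43⌋=14 ⌊628/43⌋=14 ⌊641/43⌋=14 ⌊654/43⌋=15
  n=50…59: ⌊667/43⌋=15 ⌊680/43⌋=15 ⌊693/43⌋=16 ⌊706/43⌋=16 ⌊719/43⌋=16 ⌊732/43⌋=17 ⌊745/43⌋=17 ⌊758/43⌋=17 ⌊771/43⌋=17 ⌊784/43⌋=18
  n=60…69: ⌊797/43⌋=18 ⌊810/43⌋=18 ⌊823/43⌋=19 ⌊836/43⌋=19 ⌊849/43⌋=19 ⌊862/43⌋=20 ⌊875/43⌋=20 ⌊888/43⌋=20 ⌊901/43⌋=20 ⌊914/43⌋=21
  n=70…79: ⌊927/43⌋=21 ⌊940/43⌋=21 ⌊953/43⌋=22 ⌊966/43⌋=22 ⌊979/43⌋=22 ⌊992/43⌋=23 ⌊1005/43⌋=23 ⌊1018/43⌋=23 ⌊1031/43⌋=23 ⌊1044/43⌋=24
  n=80…86: ⌊1057/43⌋=24 ⌊1070/43⌋=24 ⌊1083/43⌋=25 ⌊1096/43⌋=25 ⌊1109/43⌋=25 ⌊1122/43⌋=26 ⌊1135/43⌋=26
s_n = t_(n+1) − t_n for n = 0 … 85 gives
prefix = 01000100100100010010010001001001000100100100100010010010001001001000100100100010010010
slide a length-9 window over [0..8] … [77..85] (78 windows); first occurrence of each distinct factor:
  [  0..  8] 010001001
  [  1..  9] 100010010
  [  2.. 10] 000100100
  [  3.. 11] 001001001
  [  4.. 12] 010010010
  [  5.. 13] 100100100
  [  6.. 14] 001001000
  [  7.. 15] 010010001
  [  8.. 16] 100100010
  [  9.. 17] 001000100
  (the other 68 windows repeat one of these)
distinct factors: {000100100, 001000100, 001001000, 001001001, 010001001, 010010001, 010010010, 100010010, 100100010, 100100100}
count = 10  (Sturmian bound for length 9 is 10)


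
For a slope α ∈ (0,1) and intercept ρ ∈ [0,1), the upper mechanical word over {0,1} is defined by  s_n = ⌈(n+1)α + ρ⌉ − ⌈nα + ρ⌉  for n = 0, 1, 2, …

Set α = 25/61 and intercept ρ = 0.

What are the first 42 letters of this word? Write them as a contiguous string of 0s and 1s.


101010010100101001010100101001010010100101

n=0: ⌈(1·25)/61⌉ − ⌈(0·25)/61⌉ = ⌈25/61⌉ − ⌈0/61⌉ = 1 − 0 = 1
n=1: ⌈(2·25)/61⌉ − ⌈(1·25)/61⌉ = ⌈50/61⌉ − ⌈25/61⌉ = 1 − 1 = 0
n=2: ⌈(3·25)/61⌉ − ⌈(2·25)/61⌉ = ⌈75/61⌉ − ⌈50/61⌉ = 2 − 1 = 1
n=3: ⌈(4·25)/61⌉ − ⌈(3·25)/61⌉ = ⌈100/61⌉ − ⌈75/61⌉ = 2 − 2 = 0
n=4: ⌈(5·25)/61⌉ − ⌈(4·25)/61⌉ = ⌈125/61⌉ − ⌈100/61⌉ = 3 − 2 = 1
n=5: ⌈(6·25)/61⌉ − ⌈(5·25)/61⌉ = ⌈150/61⌉ − ⌈125/61⌉ = 3 − 3 = 0
n=6: ⌈(7·25)/61⌉ − ⌈(6·25)/61⌉ = ⌈175/61⌉ − ⌈150/61⌉ = 3 − 3 = 0
n=7: ⌈(8·25)/61⌉ − ⌈(7·25)/61⌉ = ⌈200/61⌉ − ⌈175/61⌉ = 4 − 3 = 1
n=8: ⌈(9·25)/61⌉ − ⌈(8·25)/61⌉ = ⌈225/61⌉ − ⌈200/61⌉ = 4 − 4 = 0
n=9: ⌈(10·25)/61⌉ − ⌈(9·25)/61⌉ = ⌈250/61⌉ − ⌈225/61⌉ = 5 − 4 = 1
n=10: ⌈(11·25)/61⌉ − ⌈(10·25)/61⌉ = ⌈275/61⌉ − ⌈250/61⌉ = 5 − 5 = 0
n=11: ⌈(12·25)/61⌉ − ⌈(11·25)/61⌉ = ⌈300/61⌉ − ⌈275/61⌉ = 5 − 5 = 0
n=12: ⌈(13·25)/61⌉ − ⌈(12·25)/61⌉ = ⌈325/61⌉ − ⌈300/61⌉ = 6 − 5 = 1
n=13: ⌈(14·25)/61⌉ − ⌈(13·25)/61⌉ = ⌈350/61⌉ − ⌈325/61⌉ = 6 − 6 = 0
n=14: ⌈(15·25)/61⌉ − ⌈(14·25)/61⌉ = ⌈375/61⌉ − ⌈350/61⌉ = 7 − 6 = 1
n=15: ⌈(16·25)/61⌉ − ⌈(15·25)/61⌉ = ⌈400/61⌉ − ⌈375/61⌉ = 7 − 7 = 0
n=16: ⌈(17·25)/61⌉ − ⌈(16·25)/61⌉ = ⌈425/61⌉ − ⌈400/61⌉ = 7 − 7 = 0
n=17: ⌈(18·25)/61⌉ − ⌈(17·25)/61⌉ = ⌈450/61⌉ − ⌈425/61⌉ = 8 − 7 = 1
n=18: ⌈(19·25)/61⌉ − ⌈(18·25)/61⌉ = ⌈475/61⌉ − ⌈450/61⌉ = 8 − 8 = 0
n=19: ⌈(20·25)/61⌉ − ⌈(19·25)/61⌉ = ⌈500/61⌉ − ⌈475/61⌉ = 9 − 8 = 1
n=20: ⌈(21·25)/61⌉ − ⌈(20·25)/61⌉ = ⌈525/61⌉ − ⌈500/61⌉ = 9 − 9 = 0
n=21: ⌈(22·25)/61⌉ − ⌈(21·25)/61⌉ = ⌈550/61⌉ − ⌈525/61⌉ = 10 − 9 = 1
n=22: ⌈(23·25)/61⌉ − ⌈(22·25)/61⌉ = ⌈575/61⌉ − ⌈550/61⌉ = 10 − 10 = 0
n=23: ⌈(24·25)/61⌉ − ⌈(23·25)/61⌉ = ⌈600/61⌉ − ⌈575/61⌉ = 10 − 10 = 0
n=24: ⌈(25·25)/61⌉ − ⌈(24·25)/61⌉ = ⌈625/61⌉ − ⌈600/61⌉ = 11 − 10 = 1
n=25: ⌈(26·25)/61⌉ − ⌈(25·25)/61⌉ = ⌈650/61⌉ − ⌈625/61⌉ = 11 − 11 = 0
n=26: ⌈(27·25)/61⌉ − ⌈(26·25)/61⌉ = ⌈675/61⌉ − ⌈650/61⌉ = 12 − 11 = 1
n=27: ⌈(28·25)/61⌉ − ⌈(27·25)/61⌉ = ⌈700/61⌉ − ⌈675/61⌉ = 12 − 12 = 0
n=28: ⌈(29·25)/61⌉ − ⌈(28·25)/61⌉ = ⌈725/61⌉ − ⌈700/61⌉ = 12 − 12 = 0
n=29: ⌈(30·25)/61⌉ − ⌈(29·25)/61⌉ = ⌈750/61⌉ − ⌈725/61⌉ = 13 − 12 = 1
n=30: ⌈(31·25)/61⌉ − ⌈(30·25)/61⌉ = ⌈775/61⌉ − ⌈750/61⌉ = 13 − 13 = 0
n=31: ⌈(32·25)/61⌉ − ⌈(31·25)/61⌉ = ⌈800/61⌉ − ⌈775/61⌉ = 14 − 13 = 1
n=32: ⌈(33·25)/61⌉ − ⌈(32·25)/61⌉ = ⌈825/61⌉ − ⌈800/61⌉ = 14 − 14 = 0
n=33: ⌈(34·25)/61⌉ − ⌈(33·25)/61⌉ = ⌈850/61⌉ − ⌈825/61⌉ = 14 − 14 = 0
n=34: ⌈(35·25)/61⌉ − ⌈(34·25)/61⌉ = ⌈875/61⌉ − ⌈850/61⌉ = 15 − 14 = 1
n=35: ⌈(36·25)/61⌉ − ⌈(35·25)/61⌉ = ⌈900/61⌉ − ⌈875/61⌉ = 15 − 15 = 0
n=36: ⌈(37·25)/61⌉ − ⌈(36·25)/61⌉ = ⌈925/61⌉ − ⌈900/61⌉ = 16 − 15 = 1
n=37: ⌈(38·25)/61⌉ − ⌈(37·25)/61⌉ = ⌈950/61⌉ − ⌈925/61⌉ = 16 − 16 = 0
n=38: ⌈(39·25)/61⌉ − ⌈(38·25)/61⌉ = ⌈975/61⌉ − ⌈950/61⌉ = 16 − 16 = 0
n=39: ⌈(40·25)/61⌉ − ⌈(39·25)/61⌉ = ⌈1000/61⌉ − ⌈975/61⌉ = 17 − 16 = 1
n=40: ⌈(41·25)/61⌉ − ⌈(40·25)/61⌉ = ⌈1025/61⌉ − ⌈1000/61⌉ = 17 − 17 = 0
n=41: ⌈(42·25)/61⌉ − ⌈(41·25)/61⌉ = ⌈1050/61⌉ − ⌈1025/61⌉ = 18 − 17 = 1


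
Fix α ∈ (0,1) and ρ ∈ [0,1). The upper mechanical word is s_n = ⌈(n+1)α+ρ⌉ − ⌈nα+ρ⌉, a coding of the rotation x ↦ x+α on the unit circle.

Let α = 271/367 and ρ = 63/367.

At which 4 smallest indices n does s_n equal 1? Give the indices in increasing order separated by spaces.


n=0: ⌈334/367⌉−⌈63/367⌉ = 1−1 = 0
n=1: ⌈605/367⌉−⌈334/367⌉ = 2−1 = 1  ← one
n=2: ⌈876/367⌉−⌈605/367⌉ = 3−2 = 1  ← one
n=3: ⌈1147/367⌉−⌈876/367⌉ = 4−3 = 1  ← one
n=4: ⌈1418/367⌉−⌈1147/367⌉ = 4−4 = 0
n=5: ⌈1689/367⌉−⌈1418/367⌉ = 5−4 = 1  ← one
positions of the first 4 ones: 1 2 3 5

1 2 3 5


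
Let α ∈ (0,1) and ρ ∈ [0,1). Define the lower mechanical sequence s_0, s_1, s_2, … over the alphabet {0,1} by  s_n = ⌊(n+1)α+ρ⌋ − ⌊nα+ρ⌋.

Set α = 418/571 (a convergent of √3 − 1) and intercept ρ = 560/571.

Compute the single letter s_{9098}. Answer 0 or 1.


0

(n+1)α + ρ = (9099·418 + 560) / 571 = 3803942/571
nα + ρ     = (9098·418 + 560) / 571 = 3803524/571
⌊3803942/571⌋ = 6661,  ⌊3803524/571⌋ = 6661
s_{9098} = 6661 − 6661 = 0


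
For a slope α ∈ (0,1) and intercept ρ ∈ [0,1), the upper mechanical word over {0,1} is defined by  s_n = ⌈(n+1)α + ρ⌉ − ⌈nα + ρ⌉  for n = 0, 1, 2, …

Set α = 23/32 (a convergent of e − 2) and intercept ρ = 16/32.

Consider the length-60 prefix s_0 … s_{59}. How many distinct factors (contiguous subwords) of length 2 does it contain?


t_n = ⌈(n·23+16)/32⌉ for n = 0 … 60:
  n=0…9: ⌈16/32⌉=1 ⌈39/32⌉=2 ⌈62/32⌉=2 ⌈85/32⌉=3 ⌈108/32⌉=4 ⌈131/32⌉=5 ⌈154/32⌉=5 ⌈177/32⌉=6 ⌈200/32⌉=7 ⌈223/32⌉=7
  n=10…19: ⌈246/32⌉=8 ⌈269/32⌉=9 ⌈292/32⌉=10 ⌈315/32⌉=10 ⌈338/32⌉=11 ⌈361/32⌉=12 ⌈384/32⌉=12 ⌈407/32⌉=13 ⌈430/32⌉=14 ⌈453/32⌉=15
  n=20…29: ⌈476/32⌉=15 ⌈499/32⌉=16 ⌈522/32⌉=17 ⌈545/32⌉=18 ⌈568/32⌉=18 ⌈591/32⌉=19 ⌈614/32⌉=20 ⌈637/32⌉=20 ⌈660/32⌉=21 ⌈683/32⌉=22
  n=30…39: ⌈706/32⌉=23 ⌈729/32⌉=23 ⌈752/32⌉=24 ⌈775/32⌉=25 ⌈798/32⌉=25 ⌈821/32⌉=26 ⌈844/32⌉=27 ⌈867/32⌉=28 ⌈890/32⌉=28 ⌈913/32⌉=29
  n=40…49: ⌈936/32⌉=30 ⌈959/32⌉=30 ⌈982/32⌉=31 ⌈1005/32⌉=32 ⌈1028/32⌉=33 ⌈1051/32⌉=33 ⌈1074/32⌉=34 ⌈1097/32⌉=35 ⌈1120/32⌉=35 ⌈1143/32⌉=36
  n=50…59: ⌈1166/32⌉=37 ⌈1189/32⌉=38 ⌈1212/32⌉=38 ⌈1235/32⌉=39 ⌈1258/32⌉=40 ⌈1281/32⌉=41 ⌈1304/32⌉=41 ⌈1327/32⌉=42 ⌈1350/32⌉=43 ⌈1373/32⌉=43
  n=60: ⌈1396/32⌉=44
s_n = t_(n+1) − t_n for n = 0 … 59 gives
prefix = 101110110111011011101110110111011011101101110110111011101101
slide a length-2 window over [0..1] … [58..59] (59 windows); first occurrence of each distinct factor:
  [  0..  1] 10
  [  1..  2] 01
  [  2..  3] 11
  (the other 56 windows repeat one of these)
distinct factors: {01, 10, 11}
count = 3  (Sturmian bound for length 2 is 3)

3


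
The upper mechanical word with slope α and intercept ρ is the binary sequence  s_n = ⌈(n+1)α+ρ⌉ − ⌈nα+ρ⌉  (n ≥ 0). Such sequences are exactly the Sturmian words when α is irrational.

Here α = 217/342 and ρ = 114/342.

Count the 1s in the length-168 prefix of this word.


#1s = Σ_{n=0}^{167} s_n = Σ_{n=0}^{167} (⌈(n+1)α+ρ⌉ − ⌈nα+ρ⌉)
the sum telescopes: every ⌈nα+ρ⌉ with 0 < n < 168 appears once with + and once with −, leaving ⌈168α+ρ⌉ − ⌈0·α+ρ⌉
168α + ρ = (168·217 + 114) / 342 = 36570/342
ρ = 114/342
⌈36570/342⌉ = 107,  ⌈114/342⌉ = 1
#1s = 107 − 1 = 106

106


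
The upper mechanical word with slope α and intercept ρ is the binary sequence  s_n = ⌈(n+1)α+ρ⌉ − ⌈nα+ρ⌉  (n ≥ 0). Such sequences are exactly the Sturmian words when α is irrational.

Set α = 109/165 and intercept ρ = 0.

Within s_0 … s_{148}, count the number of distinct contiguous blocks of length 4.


5

t_n = ⌈(n·109)/165⌉ for n = 0 … 149:
  n=0…9: ⌈0/165⌉=0 ⌈109/165⌉=1 ⌈218/165⌉=2 ⌈327/165⌉=2 ⌈436/165⌉=3 ⌈545/165⌉=4 ⌈654/165⌉=4 ⌈763/165⌉=5 ⌈872/165⌉=6 ⌈981/165⌉=6
  n=10…19: ⌈1090/165⌉=7 ⌈1199/165⌉=8 ⌈1308/165⌉=8 ⌈1417/165⌉=9 ⌈1526/165⌉=10 ⌈1635/165⌉=10 ⌈1744/165⌉=11 ⌈1853/165⌉=12 ⌈1962/165⌉=12 ⌈2071/165⌉=13
  n=20…29: ⌈2180/165⌉=14 ⌈2289/165⌉=14 ⌈2398/165⌉=15 ⌈2507/165⌉=16 ⌈2616/165⌉=16 ⌈2725/165⌉=17 ⌈2834/165⌉=18 ⌈2943/165⌉=18 ⌈3052/165⌉=19 ⌈3161/165⌉=20
  n=30…39: ⌈3270/165⌉=20 ⌈3379/165⌉=21 ⌈3488/165⌉=22 ⌈3597/165⌉=22 ⌈3706/165⌉=23 ⌈3815/165⌉=24 ⌈3924/165⌉=24 ⌈4033/165⌉=25 ⌈4142/165⌉=26 ⌈4251/165⌉=26
  n=40…49: ⌈4360/165⌉=27 ⌈4469/165⌉=28 ⌈4578/165⌉=28 ⌈4687/165⌉=29 ⌈4796/165⌉=30 ⌈4905/165⌉=30 ⌈5014/165⌉=31 ⌈5123/165⌉=32 ⌈5232/165⌉=32 ⌈5341/165⌉=33
  n=50…59: ⌈5450/165⌉=34 ⌈5559/165⌉=34 ⌈5668/165⌉=35 ⌈5777/165⌉=36 ⌈5886/165⌉=36 ⌈5995/165⌉=37 ⌈6104/165⌉=37 ⌈6213/165⌉=38 ⌈6322/165⌉=39 ⌈6431/165⌉=39
  n=60…69: ⌈6540/165⌉=40 ⌈6649/165⌉=41 ⌈6758/165⌉=41 ⌈6867/165⌉=42 ⌈6976/165⌉=43 ⌈7085/165⌉=43 ⌈7194/165⌉=44 ⌈7303/165⌉=45 ⌈7412/165⌉=45 ⌈7521/165⌉=46
  n=70…79: ⌈7630/165⌉=47 ⌈7739/165⌉=47 ⌈7848/165⌉=48 ⌈7957/165⌉=49 ⌈8066/165⌉=49 ⌈8175/165⌉=50 ⌈8284/165⌉=51 ⌈8393/165⌉=51 ⌈8502/165⌉=52 ⌈8611/165⌉=53
  n=80…89: ⌈8720/165⌉=53 ⌈8829/165⌉=54 ⌈8938/165⌉=55 ⌈9047/165⌉=55 ⌈9156/165⌉=56 ⌈9265/165⌉=57 ⌈9374/165⌉=57 ⌈9483/165⌉=58 ⌈9592/165⌉=59 ⌈9701/165⌉=59
  n=90…99: ⌈9810/165⌉=60 ⌈9919/165⌉=61 ⌈10028/165⌉=61 ⌈10137/165⌉=62 ⌈10246/165⌉=63 ⌈10355/165⌉=63 ⌈10464/165⌉=64 ⌈10573/165⌉=65 ⌈10682/165⌉=65 ⌈10791/165⌉=66
  n=100…109: ⌈10900/165⌉=67 ⌈11009/165⌉=67 ⌈11118/165⌉=68 ⌈11227/165⌉=69 ⌈11336/165⌉=69 ⌈11445/165⌉=70 ⌈11554/165⌉=71 ⌈11663/165⌉=71 ⌈11772/165⌉=72 ⌈11881/165⌉=73
  n=110…119: ⌈11990/165⌉=73 ⌈12099/165⌉=74 ⌈12208/165⌉=74 ⌈12317/165⌉=75 ⌈12426/165⌉=76 ⌈12535/165⌉=76 ⌈12644/165⌉=77 ⌈12753/165⌉=78 ⌈12862/165⌉=78 ⌈12971/165⌉=79
  n=120…129: ⌈13080/165⌉=80 ⌈13189/165⌉=80 ⌈13298/165⌉=81 ⌈13407/165⌉=82 ⌈13516/165⌉=82 ⌈13625/165⌉=83 ⌈13734/165⌉=84 ⌈13843/165⌉=84 ⌈13952/165⌉=85 ⌈14061/165⌉=86
  n=130…139: ⌈14170/165⌉=86 ⌈14279/165⌉=87 ⌈14388/165⌉=88 ⌈14497/165⌉=88 ⌈14606/165⌉=89 ⌈14715/165⌉=90 ⌈14824/165⌉=90 ⌈14933/165⌉=91 ⌈15042/165⌉=92 ⌈15151/165⌉=92
  n=140…149: ⌈15260/165⌉=93 ⌈15369/165⌉=94 ⌈15478/165⌉=94 ⌈15587/165⌉=95 ⌈15696/165⌉=96 ⌈15805/165⌉=96 ⌈15914/165⌉=97 ⌈16023/165⌉=98 ⌈16132/165⌉=98 ⌈16241/165⌉=99
s_n = t_(n+1) − t_n for n = 0 … 148 gives
prefix = 11011011011011011011011011011011011011011011011011011010110110110110110110110110110110110110110110110110110110101101101101101101101101101101101101101
slide a length-4 window over [0..3] … [145..148] (146 windows); first occurrence of each distinct factor:
  [  0..  3] 1101
  [  1..  4] 1011
  [  2..  5] 0110
  [ 52.. 55] 1010
  [ 53.. 56] 0101
  (the other 141 windows repeat one of these)
distinct factors: {0101, 0110, 1010, 1011, 1101}
count = 5  (Sturmian bound for length 4 is 5)
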